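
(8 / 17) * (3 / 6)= 4 / 17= 0.24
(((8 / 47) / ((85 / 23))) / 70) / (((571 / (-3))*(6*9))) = -0.00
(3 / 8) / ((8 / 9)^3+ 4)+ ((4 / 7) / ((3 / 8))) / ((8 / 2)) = 265319 / 575904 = 0.46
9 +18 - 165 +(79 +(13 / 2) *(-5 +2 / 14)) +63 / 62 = -38867 / 434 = -89.56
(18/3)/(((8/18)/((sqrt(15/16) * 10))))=135 * sqrt(15)/4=130.71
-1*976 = -976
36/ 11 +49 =575/ 11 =52.27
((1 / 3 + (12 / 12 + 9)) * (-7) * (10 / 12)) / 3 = -1085 / 54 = -20.09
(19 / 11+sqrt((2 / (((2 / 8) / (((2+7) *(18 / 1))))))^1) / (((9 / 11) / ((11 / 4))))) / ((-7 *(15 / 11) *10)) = -9 / 7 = -1.29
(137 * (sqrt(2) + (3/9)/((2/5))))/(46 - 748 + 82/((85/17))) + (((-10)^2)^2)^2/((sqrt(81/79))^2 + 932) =162486947546675/1516046712 - 685 * sqrt(2)/3428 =107177.78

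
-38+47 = 9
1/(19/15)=15/19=0.79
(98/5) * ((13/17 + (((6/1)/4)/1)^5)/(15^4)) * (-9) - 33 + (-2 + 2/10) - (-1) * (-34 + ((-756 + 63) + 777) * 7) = 3971657197/7650000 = 519.17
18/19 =0.95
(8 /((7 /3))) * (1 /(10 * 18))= 2 /105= 0.02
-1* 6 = -6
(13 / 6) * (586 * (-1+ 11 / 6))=19045 / 18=1058.06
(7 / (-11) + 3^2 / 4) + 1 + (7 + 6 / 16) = 879 / 88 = 9.99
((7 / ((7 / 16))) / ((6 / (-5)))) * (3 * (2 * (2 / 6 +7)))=-1760 / 3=-586.67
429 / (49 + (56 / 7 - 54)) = 143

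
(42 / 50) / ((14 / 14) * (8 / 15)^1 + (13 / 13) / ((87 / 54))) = 1827 / 2510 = 0.73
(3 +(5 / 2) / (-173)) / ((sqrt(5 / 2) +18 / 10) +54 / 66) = 8181360 / 4558031 - 3124825 *sqrt(10) / 9116062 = 0.71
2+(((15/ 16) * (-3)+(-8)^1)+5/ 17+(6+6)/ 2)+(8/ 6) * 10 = 8825/ 816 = 10.81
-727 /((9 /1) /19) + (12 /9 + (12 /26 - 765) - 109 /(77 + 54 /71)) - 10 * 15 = -1582197157 /645957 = -2449.38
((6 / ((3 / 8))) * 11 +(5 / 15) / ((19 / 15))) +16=3653 / 19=192.26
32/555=0.06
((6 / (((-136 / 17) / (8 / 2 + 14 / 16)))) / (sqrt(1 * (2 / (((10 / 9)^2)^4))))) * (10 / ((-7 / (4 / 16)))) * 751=30509375 * sqrt(2) / 40824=1056.90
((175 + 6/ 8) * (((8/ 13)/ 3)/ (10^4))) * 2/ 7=703/ 682500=0.00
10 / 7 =1.43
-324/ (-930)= 54/ 155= 0.35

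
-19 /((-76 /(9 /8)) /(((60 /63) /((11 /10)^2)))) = 375 /1694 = 0.22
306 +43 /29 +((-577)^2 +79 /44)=425212043 /1276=333238.28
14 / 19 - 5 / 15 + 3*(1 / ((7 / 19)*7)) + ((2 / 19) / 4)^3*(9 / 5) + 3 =184183523 / 40330920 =4.57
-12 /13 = -0.92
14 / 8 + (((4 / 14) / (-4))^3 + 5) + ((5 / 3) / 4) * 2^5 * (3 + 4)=823883 / 8232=100.08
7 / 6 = 1.17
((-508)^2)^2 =66597028096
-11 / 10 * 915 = -2013 / 2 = -1006.50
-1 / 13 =-0.08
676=676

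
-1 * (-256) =256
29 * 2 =58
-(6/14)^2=-9/49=-0.18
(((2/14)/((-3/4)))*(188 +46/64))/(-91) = 2013/5096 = 0.40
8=8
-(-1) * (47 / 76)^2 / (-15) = -2209 / 86640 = -0.03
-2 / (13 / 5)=-10 / 13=-0.77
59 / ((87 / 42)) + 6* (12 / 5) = 6218 / 145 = 42.88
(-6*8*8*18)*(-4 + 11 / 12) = 21312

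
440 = 440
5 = 5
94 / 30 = 47 / 15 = 3.13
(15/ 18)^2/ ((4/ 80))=125/ 9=13.89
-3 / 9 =-1 / 3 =-0.33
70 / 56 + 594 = 2381 / 4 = 595.25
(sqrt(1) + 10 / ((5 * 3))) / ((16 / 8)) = 5 / 6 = 0.83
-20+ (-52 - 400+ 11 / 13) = -471.15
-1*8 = -8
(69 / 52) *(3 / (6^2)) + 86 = 86.11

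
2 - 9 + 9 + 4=6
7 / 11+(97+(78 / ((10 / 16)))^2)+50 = 4323736 / 275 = 15722.68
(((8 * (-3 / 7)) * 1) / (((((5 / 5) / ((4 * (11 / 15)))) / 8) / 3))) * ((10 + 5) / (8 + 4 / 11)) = -69696 / 161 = -432.89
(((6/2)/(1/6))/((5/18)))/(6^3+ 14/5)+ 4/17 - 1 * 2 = -13656/9299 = -1.47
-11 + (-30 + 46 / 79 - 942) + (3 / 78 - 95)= -2212937 / 2054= -1077.38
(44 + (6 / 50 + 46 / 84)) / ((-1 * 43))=-46901 / 45150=-1.04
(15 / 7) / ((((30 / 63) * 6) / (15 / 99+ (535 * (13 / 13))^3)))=1263325595 / 11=114847781.36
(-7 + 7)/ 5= 0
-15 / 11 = -1.36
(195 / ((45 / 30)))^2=16900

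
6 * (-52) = -312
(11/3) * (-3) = -11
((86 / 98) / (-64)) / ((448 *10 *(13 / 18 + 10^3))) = -387 / 126534840320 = -0.00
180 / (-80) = -9 / 4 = -2.25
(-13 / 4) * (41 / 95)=-533 / 380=-1.40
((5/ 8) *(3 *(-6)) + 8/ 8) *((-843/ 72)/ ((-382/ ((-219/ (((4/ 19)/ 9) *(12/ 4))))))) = 47938881/ 48896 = 980.43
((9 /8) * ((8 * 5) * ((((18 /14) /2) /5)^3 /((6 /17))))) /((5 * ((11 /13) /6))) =1449981 /3773000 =0.38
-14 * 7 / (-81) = 98 / 81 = 1.21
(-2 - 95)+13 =-84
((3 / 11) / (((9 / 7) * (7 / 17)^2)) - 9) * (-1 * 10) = 17900 / 231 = 77.49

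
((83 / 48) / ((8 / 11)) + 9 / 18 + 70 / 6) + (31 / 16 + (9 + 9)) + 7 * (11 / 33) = 14137 / 384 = 36.82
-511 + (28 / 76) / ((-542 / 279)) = -5264231 / 10298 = -511.19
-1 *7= -7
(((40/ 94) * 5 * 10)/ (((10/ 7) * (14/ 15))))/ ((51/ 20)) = 5000/ 799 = 6.26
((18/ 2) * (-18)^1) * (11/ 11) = -162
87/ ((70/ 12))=522/ 35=14.91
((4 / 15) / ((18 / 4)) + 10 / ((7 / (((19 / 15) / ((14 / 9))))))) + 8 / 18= 11027 / 6615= 1.67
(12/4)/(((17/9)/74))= 1998/17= 117.53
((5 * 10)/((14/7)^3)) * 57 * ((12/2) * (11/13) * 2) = 47025/13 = 3617.31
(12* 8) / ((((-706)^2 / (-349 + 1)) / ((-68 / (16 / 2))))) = 70992 / 124609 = 0.57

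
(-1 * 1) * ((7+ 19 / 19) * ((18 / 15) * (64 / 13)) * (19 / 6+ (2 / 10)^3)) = -1219072 / 8125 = -150.04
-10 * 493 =-4930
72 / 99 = 8 / 11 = 0.73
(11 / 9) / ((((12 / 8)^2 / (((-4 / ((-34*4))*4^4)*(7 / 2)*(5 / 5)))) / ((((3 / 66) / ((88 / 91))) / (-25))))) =-10192 / 378675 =-0.03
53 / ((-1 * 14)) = -53 / 14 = -3.79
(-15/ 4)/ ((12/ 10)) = -25/ 8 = -3.12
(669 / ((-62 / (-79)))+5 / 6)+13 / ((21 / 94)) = 593360 / 651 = 911.46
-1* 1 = -1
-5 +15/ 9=-10/ 3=-3.33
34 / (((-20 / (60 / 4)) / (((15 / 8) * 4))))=-765 / 4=-191.25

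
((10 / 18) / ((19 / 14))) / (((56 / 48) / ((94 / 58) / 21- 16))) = -5.59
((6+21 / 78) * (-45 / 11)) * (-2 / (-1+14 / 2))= 2445 / 286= 8.55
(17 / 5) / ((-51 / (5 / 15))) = -1 / 45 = -0.02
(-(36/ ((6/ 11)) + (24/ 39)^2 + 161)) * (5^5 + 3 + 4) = -120353364/ 169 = -712150.08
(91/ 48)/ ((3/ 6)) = 91/ 24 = 3.79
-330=-330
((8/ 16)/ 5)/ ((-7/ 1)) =-1/ 70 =-0.01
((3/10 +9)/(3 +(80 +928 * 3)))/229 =93/6565430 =0.00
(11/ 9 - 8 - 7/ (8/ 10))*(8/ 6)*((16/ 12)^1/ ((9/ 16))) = -35776/ 729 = -49.08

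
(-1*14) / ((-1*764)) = 7 / 382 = 0.02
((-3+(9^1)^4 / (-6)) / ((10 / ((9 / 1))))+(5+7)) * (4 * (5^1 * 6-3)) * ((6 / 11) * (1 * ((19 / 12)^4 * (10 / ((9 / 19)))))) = -16092167401 / 2112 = -7619397.44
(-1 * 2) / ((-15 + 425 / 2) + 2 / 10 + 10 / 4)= -10 / 1001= -0.01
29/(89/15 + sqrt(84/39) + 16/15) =13/3 -2 * sqrt(91)/21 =3.42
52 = 52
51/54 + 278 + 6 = 5129/18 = 284.94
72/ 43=1.67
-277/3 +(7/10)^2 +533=132347/300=441.16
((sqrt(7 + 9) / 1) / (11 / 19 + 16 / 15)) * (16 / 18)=3040 / 1407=2.16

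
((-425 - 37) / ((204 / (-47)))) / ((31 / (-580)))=-1991.48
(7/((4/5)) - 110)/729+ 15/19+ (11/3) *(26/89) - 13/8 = 11779/121752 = 0.10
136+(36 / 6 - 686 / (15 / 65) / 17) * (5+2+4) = -87796 / 51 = -1721.49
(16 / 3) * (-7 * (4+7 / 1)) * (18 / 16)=-462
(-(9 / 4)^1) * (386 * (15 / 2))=-26055 / 4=-6513.75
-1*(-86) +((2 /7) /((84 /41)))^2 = 7435177 /86436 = 86.02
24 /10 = 12 /5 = 2.40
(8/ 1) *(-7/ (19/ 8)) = -448/ 19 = -23.58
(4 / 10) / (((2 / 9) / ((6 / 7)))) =54 / 35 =1.54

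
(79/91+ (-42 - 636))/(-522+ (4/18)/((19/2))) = 1.30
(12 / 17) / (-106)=-0.01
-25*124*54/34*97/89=-8118900/1513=-5366.09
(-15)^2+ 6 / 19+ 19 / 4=17485 / 76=230.07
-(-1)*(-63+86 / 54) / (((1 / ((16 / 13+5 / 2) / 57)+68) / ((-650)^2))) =-33974492500 / 109053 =-311541.11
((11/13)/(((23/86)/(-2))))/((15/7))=-13244/4485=-2.95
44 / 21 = 2.10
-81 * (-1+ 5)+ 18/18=-323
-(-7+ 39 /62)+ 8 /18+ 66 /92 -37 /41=6.63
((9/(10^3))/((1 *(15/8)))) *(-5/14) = -3/1750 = -0.00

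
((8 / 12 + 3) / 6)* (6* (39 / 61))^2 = 33462 / 3721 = 8.99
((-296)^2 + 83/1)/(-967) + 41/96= -8379457/92832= -90.26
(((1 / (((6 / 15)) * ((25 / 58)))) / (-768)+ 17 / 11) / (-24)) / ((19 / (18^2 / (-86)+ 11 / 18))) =8352617 / 784650240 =0.01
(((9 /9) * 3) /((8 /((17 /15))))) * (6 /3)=17 /20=0.85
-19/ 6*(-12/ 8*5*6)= 285/ 2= 142.50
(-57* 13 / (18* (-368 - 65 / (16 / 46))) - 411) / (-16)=5472299 / 213072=25.68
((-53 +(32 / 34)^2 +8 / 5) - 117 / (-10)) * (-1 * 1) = 112173 / 2890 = 38.81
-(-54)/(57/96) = 1728/19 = 90.95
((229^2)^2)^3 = 20798201815902925734870098641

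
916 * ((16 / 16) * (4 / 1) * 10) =36640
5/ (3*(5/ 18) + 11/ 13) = 390/ 131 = 2.98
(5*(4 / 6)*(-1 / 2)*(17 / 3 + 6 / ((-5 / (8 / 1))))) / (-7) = -59 / 63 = -0.94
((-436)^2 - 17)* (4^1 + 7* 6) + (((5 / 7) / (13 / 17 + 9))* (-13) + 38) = 10160145759 / 1162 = 8743671.05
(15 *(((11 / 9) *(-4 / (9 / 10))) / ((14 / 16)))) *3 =-17600 / 63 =-279.37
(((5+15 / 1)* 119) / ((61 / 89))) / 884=3115 / 793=3.93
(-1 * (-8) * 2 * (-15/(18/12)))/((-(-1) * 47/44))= -7040/47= -149.79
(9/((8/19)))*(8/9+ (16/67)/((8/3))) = 5605/268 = 20.91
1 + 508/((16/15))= 1909/4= 477.25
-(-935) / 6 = 935 / 6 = 155.83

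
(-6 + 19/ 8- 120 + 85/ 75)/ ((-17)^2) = -14699/ 34680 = -0.42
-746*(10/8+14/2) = -12309/2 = -6154.50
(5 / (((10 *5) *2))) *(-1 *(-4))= 1 / 5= 0.20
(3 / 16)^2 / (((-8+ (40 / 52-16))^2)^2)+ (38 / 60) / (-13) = -20229738381557 / 415243027230720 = -0.05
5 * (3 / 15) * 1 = 1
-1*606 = -606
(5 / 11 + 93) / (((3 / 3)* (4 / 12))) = 3084 / 11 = 280.36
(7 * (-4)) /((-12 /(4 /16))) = 7 /12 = 0.58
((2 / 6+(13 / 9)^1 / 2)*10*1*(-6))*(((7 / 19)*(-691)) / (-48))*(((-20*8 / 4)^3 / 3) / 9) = 796213.99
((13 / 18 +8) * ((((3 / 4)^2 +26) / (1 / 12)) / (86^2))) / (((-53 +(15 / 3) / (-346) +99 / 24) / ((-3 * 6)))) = 34630275 / 250217774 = 0.14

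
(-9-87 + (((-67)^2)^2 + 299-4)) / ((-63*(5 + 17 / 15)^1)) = -3598450 / 69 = -52151.45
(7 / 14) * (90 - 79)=5.50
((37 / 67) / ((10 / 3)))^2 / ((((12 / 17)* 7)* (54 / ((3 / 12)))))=0.00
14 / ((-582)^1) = -0.02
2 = 2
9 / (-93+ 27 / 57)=-57 / 586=-0.10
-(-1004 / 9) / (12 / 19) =4769 / 27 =176.63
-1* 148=-148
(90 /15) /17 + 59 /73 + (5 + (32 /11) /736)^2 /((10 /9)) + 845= 345025364752 /397175845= 868.70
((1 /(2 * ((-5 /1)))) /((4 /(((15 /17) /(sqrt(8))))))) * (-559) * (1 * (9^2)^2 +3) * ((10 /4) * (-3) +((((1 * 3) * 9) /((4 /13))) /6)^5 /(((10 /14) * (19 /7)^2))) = 20693762166785429007 * sqrt(2) /8043888640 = 3638215348.64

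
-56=-56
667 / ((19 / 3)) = 2001 / 19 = 105.32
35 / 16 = 2.19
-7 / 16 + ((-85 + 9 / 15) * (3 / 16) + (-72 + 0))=-7061 / 80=-88.26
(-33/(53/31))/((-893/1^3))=1023/47329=0.02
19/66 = 0.29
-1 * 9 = -9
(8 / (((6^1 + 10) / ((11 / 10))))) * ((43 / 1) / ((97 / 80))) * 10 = 18920 / 97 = 195.05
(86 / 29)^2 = 7396 / 841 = 8.79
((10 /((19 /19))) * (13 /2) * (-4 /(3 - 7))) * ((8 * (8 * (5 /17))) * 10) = 208000 /17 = 12235.29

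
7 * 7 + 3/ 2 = 101/ 2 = 50.50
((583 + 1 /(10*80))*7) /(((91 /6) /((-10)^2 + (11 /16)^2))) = 2768376951 /102400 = 27034.93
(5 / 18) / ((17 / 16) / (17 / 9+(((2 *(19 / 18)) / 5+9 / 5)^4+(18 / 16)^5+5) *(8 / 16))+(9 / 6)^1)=7517442377 / 42238868823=0.18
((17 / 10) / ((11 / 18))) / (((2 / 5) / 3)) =459 / 22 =20.86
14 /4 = 7 /2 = 3.50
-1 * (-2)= 2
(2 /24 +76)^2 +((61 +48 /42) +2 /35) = 4212629 /720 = 5850.87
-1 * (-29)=29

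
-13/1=-13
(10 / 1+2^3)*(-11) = -198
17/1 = 17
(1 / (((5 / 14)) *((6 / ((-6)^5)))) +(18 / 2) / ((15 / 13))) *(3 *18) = -195534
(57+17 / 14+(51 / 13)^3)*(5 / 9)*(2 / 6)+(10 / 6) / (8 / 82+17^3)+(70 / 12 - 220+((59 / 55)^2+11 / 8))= -383942097361883017 / 2024167613668200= -189.68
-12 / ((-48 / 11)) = 11 / 4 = 2.75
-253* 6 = -1518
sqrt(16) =4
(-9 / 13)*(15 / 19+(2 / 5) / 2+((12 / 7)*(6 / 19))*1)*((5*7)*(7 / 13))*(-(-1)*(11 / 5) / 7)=-6.28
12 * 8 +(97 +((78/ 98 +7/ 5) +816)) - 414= 146313/ 245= 597.20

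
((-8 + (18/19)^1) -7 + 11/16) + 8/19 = -3935/304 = -12.94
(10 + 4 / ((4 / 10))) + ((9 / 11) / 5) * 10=238 / 11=21.64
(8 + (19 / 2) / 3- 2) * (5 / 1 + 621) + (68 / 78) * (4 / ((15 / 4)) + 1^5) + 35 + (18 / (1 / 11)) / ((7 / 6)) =24344158 / 4095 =5944.85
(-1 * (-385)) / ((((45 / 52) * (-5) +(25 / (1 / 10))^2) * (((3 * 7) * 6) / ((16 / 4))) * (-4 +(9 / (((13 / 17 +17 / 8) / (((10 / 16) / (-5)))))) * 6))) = -74932 / 2427581925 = -0.00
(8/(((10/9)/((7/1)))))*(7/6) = 294/5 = 58.80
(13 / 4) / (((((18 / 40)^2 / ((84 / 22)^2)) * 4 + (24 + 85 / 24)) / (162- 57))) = 20065500 / 1622717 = 12.37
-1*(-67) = 67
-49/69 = -0.71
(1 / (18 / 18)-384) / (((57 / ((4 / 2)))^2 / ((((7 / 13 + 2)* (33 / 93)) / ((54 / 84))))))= -2595208 / 3928041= -0.66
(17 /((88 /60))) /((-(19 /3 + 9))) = -765 /1012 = -0.76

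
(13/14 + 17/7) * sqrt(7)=47 * sqrt(7)/14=8.88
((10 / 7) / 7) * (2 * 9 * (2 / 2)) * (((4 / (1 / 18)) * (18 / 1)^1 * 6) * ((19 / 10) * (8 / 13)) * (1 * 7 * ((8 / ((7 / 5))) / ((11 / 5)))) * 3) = 12765081600 / 7007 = 1821761.32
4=4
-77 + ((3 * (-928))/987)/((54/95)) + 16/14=-717919/8883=-80.82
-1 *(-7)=7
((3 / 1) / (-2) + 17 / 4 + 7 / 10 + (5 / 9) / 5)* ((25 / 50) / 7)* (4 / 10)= 641 / 6300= 0.10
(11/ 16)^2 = 121/ 256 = 0.47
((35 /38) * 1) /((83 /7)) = 245 /3154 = 0.08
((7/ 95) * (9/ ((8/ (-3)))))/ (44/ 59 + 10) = -11151/ 481840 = -0.02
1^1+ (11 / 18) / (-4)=61 / 72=0.85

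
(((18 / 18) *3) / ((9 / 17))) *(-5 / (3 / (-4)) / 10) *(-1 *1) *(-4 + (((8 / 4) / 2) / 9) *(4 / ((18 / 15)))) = 3332 / 243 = 13.71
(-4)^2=16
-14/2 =-7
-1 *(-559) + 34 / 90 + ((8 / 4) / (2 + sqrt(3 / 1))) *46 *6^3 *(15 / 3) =8967572 / 45 - 99360 *sqrt(3) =27182.81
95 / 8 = 11.88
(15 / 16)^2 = 225 / 256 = 0.88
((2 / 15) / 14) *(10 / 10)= 1 / 105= 0.01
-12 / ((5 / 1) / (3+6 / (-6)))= -24 / 5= -4.80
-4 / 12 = -1 / 3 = -0.33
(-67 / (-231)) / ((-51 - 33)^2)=67 / 1629936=0.00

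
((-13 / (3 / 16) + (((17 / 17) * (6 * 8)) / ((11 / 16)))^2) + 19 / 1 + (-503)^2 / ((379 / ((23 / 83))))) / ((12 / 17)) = 486199166983 / 68513346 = 7096.42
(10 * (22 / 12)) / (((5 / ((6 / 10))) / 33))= 363 / 5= 72.60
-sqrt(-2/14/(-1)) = -sqrt(7)/7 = -0.38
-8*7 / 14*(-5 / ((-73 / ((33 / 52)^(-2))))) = -0.68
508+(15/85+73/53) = 459108/901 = 509.55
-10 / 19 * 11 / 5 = -22 / 19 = -1.16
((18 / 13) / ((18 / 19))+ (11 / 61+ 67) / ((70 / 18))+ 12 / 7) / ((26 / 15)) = 1702833 / 144326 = 11.80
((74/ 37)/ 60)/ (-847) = -1/ 25410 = -0.00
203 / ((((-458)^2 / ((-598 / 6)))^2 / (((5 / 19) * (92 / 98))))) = 0.00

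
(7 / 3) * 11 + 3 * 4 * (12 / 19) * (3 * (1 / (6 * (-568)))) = 25.66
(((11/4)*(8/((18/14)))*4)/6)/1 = 308/27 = 11.41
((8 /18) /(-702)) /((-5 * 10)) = 1 /78975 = 0.00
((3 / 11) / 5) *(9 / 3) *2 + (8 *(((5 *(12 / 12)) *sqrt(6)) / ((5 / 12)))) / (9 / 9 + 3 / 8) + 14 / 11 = 8 / 5 + 768 *sqrt(6) / 11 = 172.62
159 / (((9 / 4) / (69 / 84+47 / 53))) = 845 / 7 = 120.71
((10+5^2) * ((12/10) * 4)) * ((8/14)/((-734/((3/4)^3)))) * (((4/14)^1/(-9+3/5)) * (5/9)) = 75/71932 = 0.00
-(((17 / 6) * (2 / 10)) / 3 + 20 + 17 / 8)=-8033 / 360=-22.31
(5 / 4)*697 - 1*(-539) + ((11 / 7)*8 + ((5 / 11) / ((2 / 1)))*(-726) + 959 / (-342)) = 6009023 / 4788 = 1255.02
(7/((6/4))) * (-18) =-84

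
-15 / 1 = -15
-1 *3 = -3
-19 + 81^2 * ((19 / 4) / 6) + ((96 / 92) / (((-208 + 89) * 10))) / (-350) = 99150219923 / 19159000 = 5175.13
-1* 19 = -19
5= 5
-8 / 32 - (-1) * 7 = 27 / 4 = 6.75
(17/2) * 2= 17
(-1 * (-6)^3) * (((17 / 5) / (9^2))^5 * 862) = 9791333872 / 403563009375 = 0.02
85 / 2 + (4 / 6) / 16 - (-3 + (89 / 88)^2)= 1034261 / 23232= 44.52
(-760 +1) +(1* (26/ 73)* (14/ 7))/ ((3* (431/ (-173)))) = -71650247/ 94389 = -759.10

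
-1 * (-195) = 195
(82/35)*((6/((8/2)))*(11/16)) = 1353/560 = 2.42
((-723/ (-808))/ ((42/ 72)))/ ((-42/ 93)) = -67239/ 19796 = -3.40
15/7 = 2.14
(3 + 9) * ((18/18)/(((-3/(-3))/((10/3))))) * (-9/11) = -360/11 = -32.73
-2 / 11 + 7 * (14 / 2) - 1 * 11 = 416 / 11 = 37.82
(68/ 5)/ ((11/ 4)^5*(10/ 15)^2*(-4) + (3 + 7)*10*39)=39168/ 10426745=0.00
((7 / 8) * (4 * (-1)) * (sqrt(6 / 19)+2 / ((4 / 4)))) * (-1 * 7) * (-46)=-2254 - 1127 * sqrt(114) / 19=-2887.32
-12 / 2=-6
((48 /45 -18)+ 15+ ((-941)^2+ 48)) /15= 59035.14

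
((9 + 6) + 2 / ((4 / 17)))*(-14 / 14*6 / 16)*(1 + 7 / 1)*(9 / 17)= -1269 / 34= -37.32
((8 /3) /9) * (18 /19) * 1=16 /57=0.28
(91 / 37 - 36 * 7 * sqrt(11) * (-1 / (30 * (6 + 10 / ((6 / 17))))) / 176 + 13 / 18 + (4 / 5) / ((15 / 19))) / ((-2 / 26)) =-908011 / 16650 - 819 * sqrt(11) / 45320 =-54.60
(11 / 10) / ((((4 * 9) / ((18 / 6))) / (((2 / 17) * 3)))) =11 / 340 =0.03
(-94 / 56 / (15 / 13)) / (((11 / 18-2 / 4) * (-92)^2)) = -1833 / 1184960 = -0.00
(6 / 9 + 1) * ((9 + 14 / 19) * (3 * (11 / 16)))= 33.47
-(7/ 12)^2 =-0.34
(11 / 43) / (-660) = -1 / 2580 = -0.00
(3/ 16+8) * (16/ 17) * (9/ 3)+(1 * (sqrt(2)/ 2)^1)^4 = 1589/ 68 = 23.37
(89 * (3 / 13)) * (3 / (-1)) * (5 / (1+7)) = -4005 / 104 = -38.51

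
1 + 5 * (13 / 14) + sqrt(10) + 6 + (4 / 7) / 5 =sqrt(10) + 823 / 70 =14.92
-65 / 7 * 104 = -6760 / 7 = -965.71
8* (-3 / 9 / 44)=-2 / 33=-0.06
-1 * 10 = -10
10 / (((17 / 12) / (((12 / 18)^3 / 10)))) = 32 / 153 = 0.21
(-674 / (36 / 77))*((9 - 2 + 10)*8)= -1764532 / 9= -196059.11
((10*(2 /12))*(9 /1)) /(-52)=-15 /52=-0.29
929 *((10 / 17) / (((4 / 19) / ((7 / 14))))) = 88255 / 68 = 1297.87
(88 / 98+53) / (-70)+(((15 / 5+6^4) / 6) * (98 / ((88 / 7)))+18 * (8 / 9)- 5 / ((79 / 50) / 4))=20152759479 / 11922680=1690.29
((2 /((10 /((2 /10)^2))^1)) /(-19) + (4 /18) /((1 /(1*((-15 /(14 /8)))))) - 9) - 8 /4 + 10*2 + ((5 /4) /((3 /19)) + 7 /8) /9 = 28985363 /3591000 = 8.07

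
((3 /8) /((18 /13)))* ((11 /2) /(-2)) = -143 /192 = -0.74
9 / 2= 4.50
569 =569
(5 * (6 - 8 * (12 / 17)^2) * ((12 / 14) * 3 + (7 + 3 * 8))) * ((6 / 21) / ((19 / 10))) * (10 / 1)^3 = 13677000000 / 269059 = 50832.72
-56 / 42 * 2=-8 / 3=-2.67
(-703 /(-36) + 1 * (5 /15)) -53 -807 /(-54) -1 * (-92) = 2657 /36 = 73.81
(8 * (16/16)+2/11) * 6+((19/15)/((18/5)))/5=49.16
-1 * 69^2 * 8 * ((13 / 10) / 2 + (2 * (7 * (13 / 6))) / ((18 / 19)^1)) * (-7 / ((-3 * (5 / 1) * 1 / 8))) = -1045193968 / 225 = -4645306.52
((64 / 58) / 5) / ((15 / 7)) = 224 / 2175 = 0.10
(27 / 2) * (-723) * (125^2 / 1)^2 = -4765869140625 / 2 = -2382934570312.50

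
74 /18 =37 /9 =4.11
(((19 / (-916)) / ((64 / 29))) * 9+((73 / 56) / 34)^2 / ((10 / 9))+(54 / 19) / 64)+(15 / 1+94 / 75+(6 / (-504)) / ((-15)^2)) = 345269483365363 / 21293975001600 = 16.21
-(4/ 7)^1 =-4/ 7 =-0.57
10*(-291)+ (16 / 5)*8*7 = -2730.80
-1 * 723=-723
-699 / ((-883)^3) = 699 / 688465387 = 0.00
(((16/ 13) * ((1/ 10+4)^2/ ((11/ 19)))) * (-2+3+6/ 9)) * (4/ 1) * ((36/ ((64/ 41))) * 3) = 16483.20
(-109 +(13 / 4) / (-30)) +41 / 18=-38459 / 360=-106.83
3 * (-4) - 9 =-21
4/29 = 0.14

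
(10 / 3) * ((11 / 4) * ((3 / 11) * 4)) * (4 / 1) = 40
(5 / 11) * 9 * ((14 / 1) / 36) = 35 / 22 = 1.59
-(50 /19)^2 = -2500 /361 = -6.93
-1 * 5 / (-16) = 0.31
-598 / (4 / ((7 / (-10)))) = 104.65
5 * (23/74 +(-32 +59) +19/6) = 16915/111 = 152.39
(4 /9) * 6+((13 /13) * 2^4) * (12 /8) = 80 /3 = 26.67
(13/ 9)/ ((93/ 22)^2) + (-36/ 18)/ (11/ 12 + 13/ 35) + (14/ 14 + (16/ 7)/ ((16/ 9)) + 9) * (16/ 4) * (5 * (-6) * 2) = -798877037036/ 294783867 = -2710.04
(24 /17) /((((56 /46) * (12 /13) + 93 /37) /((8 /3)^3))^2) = 256670368268288 /6688820686851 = 38.37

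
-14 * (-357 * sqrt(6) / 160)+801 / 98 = 801 / 98+2499 * sqrt(6) / 80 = 84.69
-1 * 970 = -970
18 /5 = 3.60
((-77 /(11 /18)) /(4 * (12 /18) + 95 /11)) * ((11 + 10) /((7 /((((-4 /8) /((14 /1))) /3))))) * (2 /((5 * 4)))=297 /7460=0.04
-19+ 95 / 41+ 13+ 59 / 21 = -752 / 861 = -0.87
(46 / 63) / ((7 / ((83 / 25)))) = 3818 / 11025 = 0.35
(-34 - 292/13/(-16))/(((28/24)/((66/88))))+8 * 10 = 42985/728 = 59.05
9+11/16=9.69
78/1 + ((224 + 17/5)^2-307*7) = 1240994/25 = 49639.76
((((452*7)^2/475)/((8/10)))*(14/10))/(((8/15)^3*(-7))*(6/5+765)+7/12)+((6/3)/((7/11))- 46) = -30663660900/347584993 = -88.22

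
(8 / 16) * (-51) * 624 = -15912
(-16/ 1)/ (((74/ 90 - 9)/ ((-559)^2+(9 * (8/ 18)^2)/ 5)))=14061661/ 23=611376.57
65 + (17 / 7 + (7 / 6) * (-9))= 56.93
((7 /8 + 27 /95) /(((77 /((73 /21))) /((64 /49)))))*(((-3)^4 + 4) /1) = 8746568 /1505427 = 5.81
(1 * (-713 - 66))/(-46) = 16.93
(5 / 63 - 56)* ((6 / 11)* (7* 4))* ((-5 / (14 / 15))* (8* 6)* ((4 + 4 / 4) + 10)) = 253656000 / 77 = 3294233.77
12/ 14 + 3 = 27/ 7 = 3.86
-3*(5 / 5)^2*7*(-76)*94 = 150024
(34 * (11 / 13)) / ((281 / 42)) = 15708 / 3653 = 4.30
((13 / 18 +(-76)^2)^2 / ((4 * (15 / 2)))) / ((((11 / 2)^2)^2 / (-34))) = -735219288548 / 17788815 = -41330.43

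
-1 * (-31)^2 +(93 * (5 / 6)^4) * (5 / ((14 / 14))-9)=-1140.40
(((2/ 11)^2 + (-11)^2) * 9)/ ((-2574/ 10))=-73225/ 17303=-4.23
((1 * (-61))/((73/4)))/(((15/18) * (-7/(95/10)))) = 13908/2555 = 5.44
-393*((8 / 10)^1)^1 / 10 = -786 / 25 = -31.44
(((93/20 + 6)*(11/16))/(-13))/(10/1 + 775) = -2343/3265600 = -0.00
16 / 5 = 3.20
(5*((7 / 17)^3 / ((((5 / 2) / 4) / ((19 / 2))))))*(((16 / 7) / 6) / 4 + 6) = 476672 / 14739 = 32.34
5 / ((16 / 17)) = 85 / 16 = 5.31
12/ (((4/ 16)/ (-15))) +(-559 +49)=-1230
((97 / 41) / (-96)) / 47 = -97 / 184992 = -0.00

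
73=73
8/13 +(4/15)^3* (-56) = -19592/43875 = -0.45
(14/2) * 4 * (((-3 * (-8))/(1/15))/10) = 1008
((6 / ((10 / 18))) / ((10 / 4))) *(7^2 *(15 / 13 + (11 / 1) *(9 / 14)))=1741.13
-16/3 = -5.33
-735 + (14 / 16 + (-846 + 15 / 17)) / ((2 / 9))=-1233273 / 272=-4534.09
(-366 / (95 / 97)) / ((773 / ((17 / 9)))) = -201178 / 220305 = -0.91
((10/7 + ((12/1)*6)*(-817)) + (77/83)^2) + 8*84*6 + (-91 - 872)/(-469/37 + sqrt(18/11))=-6318835555539800/115490661167 + 3955041*sqrt(22)/2394929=-54705.21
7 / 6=1.17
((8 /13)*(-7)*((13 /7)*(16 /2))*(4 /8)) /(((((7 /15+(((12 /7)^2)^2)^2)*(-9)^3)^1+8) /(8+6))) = 12913154240 /1576858616381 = 0.01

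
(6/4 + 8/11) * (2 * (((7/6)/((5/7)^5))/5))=5764801/1031250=5.59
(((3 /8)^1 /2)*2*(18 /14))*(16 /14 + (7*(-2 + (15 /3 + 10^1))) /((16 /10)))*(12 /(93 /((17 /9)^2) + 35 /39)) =2966177799 /238259168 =12.45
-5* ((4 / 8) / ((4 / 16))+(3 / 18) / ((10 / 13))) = -133 / 12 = -11.08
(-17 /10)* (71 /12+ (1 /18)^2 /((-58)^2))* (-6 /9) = 6.71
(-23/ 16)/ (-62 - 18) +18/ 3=7703/ 1280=6.02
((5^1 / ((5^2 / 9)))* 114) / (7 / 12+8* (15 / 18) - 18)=-4104 / 215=-19.09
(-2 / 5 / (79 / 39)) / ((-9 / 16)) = 416 / 1185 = 0.35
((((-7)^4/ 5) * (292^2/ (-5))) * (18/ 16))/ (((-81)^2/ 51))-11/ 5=-435040951/ 6075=-71611.68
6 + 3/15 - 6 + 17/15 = 4/3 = 1.33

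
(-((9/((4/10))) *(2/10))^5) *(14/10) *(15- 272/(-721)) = -654676263/16480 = -39725.50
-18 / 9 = -2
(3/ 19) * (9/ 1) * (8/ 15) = 72/ 95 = 0.76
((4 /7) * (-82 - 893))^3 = -59319000000 /343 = -172941690.96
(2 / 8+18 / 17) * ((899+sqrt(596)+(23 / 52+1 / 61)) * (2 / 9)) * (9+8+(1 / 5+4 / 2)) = 2848 * sqrt(149) / 255+1015697548 / 202215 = 5159.19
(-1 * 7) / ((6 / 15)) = -35 / 2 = -17.50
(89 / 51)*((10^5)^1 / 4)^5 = 869140625000000000000000 / 51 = 17041973039215686274509.80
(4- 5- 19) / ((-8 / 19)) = 95 / 2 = 47.50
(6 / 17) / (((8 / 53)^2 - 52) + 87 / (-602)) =-0.01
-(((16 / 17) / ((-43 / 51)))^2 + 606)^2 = -1260675348804 / 3418801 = -368747.80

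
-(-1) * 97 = 97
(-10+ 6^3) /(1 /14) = 2884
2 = 2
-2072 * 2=-4144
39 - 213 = -174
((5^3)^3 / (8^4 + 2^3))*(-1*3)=-1953125 / 1368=-1427.72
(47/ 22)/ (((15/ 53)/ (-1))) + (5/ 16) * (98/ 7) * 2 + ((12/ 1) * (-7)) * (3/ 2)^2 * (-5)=624493/ 660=946.20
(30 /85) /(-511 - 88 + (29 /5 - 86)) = -5 /9622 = -0.00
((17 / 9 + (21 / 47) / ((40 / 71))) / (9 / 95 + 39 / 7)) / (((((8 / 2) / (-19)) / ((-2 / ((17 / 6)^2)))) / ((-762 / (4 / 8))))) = -14563437091 / 17060248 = -853.65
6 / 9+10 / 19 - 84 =-4720 / 57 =-82.81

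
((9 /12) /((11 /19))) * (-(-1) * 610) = 17385 /22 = 790.23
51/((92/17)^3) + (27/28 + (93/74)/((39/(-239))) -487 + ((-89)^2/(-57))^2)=160297178930314325/8518366269504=18817.83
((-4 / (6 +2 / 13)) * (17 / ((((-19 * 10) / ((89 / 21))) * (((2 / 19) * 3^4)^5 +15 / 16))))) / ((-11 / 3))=-5126567498 / 3436646202984225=-0.00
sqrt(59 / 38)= sqrt(2242) / 38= 1.25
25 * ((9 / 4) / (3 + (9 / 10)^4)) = 187500 / 12187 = 15.39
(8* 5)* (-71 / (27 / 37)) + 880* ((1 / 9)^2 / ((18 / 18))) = -314360 / 81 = -3880.99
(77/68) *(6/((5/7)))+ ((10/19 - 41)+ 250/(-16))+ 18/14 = -4097041/90440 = -45.30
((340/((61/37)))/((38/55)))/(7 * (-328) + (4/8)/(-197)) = -5452172/41938415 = -0.13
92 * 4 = 368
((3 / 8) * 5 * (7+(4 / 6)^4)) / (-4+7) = 2915 / 648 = 4.50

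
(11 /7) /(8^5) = 11 /229376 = 0.00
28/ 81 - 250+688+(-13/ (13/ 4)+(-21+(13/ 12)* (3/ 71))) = 9509657/ 23004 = 413.39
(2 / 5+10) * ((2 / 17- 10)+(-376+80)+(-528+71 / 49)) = -36057684 / 4165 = -8657.31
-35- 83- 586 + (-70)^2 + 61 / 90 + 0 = 377701 / 90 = 4196.68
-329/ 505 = -0.65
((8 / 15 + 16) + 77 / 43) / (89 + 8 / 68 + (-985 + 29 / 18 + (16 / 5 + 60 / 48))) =-2411076 / 117082679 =-0.02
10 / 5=2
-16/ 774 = -0.02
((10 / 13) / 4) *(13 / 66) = 5 / 132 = 0.04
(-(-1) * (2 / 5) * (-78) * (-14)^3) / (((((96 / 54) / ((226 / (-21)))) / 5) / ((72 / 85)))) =-186574752 / 85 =-2194997.08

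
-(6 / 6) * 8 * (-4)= 32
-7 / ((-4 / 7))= 49 / 4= 12.25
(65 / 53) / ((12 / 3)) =65 / 212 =0.31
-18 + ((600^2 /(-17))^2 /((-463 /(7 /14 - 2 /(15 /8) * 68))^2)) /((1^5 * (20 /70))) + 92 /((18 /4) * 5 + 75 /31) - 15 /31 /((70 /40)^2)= 5523650130740681241226 /145393865294055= 37990943.56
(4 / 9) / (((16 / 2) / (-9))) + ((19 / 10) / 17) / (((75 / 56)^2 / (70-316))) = -5045263 / 318750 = -15.83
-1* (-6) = 6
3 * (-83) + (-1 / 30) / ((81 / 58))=-302564 / 1215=-249.02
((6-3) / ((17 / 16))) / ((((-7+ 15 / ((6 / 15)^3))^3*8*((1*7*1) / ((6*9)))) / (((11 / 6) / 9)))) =33792 / 716217714821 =0.00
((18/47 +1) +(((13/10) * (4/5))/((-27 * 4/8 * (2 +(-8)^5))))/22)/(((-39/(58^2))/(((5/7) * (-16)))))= 32736775257728/24012481185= 1363.32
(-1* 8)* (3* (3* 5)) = -360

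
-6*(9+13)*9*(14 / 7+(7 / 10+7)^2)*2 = -3640626 / 25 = -145625.04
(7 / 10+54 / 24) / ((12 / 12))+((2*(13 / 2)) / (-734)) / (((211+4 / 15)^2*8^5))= 3562726577473247 / 1207703924572160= 2.95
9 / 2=4.50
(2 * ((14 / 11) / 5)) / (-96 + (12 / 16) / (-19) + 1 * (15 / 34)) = -36176 / 6793215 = -0.01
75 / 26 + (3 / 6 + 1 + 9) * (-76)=-20673 / 26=-795.12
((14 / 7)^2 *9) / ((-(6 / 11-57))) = 44 / 69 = 0.64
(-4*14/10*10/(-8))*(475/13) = 255.77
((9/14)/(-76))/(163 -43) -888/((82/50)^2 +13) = -11810414709/208671680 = -56.60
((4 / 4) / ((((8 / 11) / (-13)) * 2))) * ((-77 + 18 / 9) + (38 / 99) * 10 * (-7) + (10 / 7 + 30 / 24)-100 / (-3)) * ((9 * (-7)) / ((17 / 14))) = -16612505 / 544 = -30537.69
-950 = -950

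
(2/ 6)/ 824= 1/ 2472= 0.00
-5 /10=-1 /2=-0.50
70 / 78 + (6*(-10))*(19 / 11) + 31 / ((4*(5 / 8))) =-193777 / 2145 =-90.34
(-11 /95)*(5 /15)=-11 /285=-0.04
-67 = -67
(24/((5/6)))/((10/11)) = 792/25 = 31.68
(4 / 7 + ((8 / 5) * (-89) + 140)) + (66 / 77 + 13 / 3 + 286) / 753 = -114001 / 79065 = -1.44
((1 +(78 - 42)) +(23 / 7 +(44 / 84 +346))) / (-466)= -8123 / 9786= -0.83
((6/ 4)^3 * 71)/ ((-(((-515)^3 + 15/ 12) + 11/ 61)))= 116937/ 66656346302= 0.00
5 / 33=0.15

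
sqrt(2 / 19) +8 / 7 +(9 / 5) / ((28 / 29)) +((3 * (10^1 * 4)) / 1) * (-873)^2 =sqrt(38) / 19 +12803767621 / 140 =91455483.33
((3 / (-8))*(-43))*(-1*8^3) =-8256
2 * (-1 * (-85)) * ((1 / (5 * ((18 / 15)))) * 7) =595 / 3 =198.33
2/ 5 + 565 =2827/ 5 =565.40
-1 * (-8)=8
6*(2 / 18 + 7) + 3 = 137 / 3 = 45.67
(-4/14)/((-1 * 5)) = 2/35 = 0.06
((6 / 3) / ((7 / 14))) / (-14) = -2 / 7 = -0.29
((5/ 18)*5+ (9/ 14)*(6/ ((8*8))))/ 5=5843/ 20160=0.29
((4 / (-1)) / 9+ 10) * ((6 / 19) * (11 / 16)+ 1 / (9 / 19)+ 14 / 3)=411467 / 6156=66.84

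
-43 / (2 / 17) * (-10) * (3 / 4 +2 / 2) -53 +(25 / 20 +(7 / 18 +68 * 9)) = 6956.89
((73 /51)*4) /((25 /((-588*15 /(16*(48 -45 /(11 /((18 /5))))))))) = -39347 /10370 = -3.79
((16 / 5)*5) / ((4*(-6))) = -2 / 3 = -0.67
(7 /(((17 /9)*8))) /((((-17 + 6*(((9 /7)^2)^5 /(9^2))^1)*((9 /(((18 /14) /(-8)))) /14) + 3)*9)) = 1977326743 /2587076507000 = 0.00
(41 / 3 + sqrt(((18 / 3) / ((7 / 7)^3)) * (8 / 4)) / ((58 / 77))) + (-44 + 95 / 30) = -163 / 6 + 77 * sqrt(3) / 29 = -22.57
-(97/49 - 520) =25383/49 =518.02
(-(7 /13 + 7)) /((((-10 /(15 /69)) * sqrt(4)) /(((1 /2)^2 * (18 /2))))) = 441 /2392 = 0.18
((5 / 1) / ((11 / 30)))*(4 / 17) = 600 / 187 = 3.21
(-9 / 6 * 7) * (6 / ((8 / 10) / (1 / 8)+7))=-315 / 67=-4.70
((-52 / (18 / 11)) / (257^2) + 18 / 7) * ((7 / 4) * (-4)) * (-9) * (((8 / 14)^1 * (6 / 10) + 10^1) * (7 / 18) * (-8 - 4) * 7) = -54217139648 / 990735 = -54724.16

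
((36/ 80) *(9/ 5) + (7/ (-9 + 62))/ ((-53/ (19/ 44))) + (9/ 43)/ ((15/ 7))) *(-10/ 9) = -60227911/ 59789565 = -1.01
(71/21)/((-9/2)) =-0.75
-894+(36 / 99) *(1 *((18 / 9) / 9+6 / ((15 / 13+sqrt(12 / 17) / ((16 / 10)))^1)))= -285527254 / 320265 - 5408 *sqrt(51) / 35585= -892.62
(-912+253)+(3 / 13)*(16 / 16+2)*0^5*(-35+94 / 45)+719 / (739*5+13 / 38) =-92511435 / 140423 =-658.81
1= 1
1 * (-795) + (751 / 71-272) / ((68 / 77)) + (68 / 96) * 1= -1090.31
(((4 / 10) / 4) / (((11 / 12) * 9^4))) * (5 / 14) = 1 / 168399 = 0.00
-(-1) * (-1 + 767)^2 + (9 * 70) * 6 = 590536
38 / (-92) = -19 / 46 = -0.41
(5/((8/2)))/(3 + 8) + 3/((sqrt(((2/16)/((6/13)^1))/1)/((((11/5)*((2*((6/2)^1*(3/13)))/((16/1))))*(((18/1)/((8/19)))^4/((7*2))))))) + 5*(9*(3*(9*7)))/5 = 74849/44 + 253945716057*sqrt(39)/6056960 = 263530.56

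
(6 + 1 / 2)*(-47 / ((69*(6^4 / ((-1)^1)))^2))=-611 / 15993303552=-0.00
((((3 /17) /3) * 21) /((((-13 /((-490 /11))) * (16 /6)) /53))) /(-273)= -38955 /126412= -0.31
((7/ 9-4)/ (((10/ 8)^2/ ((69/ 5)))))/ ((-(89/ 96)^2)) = 32784384/ 990125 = 33.11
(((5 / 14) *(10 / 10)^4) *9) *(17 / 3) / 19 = 255 / 266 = 0.96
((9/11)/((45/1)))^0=1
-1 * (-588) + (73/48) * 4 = 594.08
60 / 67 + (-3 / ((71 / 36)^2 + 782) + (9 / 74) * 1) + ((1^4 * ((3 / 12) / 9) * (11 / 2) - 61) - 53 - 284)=-72141365773135 / 181792348344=-396.83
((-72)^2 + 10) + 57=5251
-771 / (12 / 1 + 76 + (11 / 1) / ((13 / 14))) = -10023 / 1298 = -7.72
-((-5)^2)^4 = -390625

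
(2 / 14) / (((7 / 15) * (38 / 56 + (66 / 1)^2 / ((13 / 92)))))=780 / 78549121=0.00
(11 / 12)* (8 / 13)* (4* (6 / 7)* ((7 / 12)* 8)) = 352 / 39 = 9.03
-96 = -96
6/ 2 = 3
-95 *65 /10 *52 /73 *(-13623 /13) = 33648810 /73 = 460942.60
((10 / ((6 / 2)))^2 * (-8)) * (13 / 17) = -10400 / 153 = -67.97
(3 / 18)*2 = 1 / 3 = 0.33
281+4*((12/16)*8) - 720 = -415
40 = 40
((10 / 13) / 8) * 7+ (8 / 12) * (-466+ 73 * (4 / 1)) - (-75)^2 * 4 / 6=-200997 / 52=-3865.33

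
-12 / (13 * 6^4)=-0.00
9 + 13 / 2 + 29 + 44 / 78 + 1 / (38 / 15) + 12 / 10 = 172871 / 3705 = 46.66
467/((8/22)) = 5137/4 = 1284.25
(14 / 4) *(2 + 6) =28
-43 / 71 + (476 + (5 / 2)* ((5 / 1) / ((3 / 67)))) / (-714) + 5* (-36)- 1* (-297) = 35081275 / 304164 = 115.34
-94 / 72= -47 / 36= -1.31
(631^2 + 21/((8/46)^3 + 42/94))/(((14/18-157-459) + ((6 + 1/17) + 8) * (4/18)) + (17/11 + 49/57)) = -365755056890432/560005275085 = -653.13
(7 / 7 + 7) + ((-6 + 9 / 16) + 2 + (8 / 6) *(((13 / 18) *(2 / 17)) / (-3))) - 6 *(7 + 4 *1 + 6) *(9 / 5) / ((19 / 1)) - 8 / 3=-16336361 / 2093040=-7.81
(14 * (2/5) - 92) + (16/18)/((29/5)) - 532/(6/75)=-8790802/1305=-6736.25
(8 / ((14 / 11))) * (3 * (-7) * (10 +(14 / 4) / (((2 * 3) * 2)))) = -2717 / 2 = -1358.50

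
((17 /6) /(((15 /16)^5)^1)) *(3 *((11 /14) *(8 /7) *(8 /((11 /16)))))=4563402752 /37209375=122.64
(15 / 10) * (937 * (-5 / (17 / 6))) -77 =-43474 / 17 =-2557.29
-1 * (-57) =57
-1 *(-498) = 498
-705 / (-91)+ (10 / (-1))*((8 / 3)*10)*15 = -363295 / 91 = -3992.25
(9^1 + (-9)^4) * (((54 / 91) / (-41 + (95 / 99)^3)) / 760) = -17212133961 / 134602248872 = -0.13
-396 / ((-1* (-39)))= -132 / 13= -10.15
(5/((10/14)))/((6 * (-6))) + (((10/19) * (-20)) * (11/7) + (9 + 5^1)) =-13099/4788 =-2.74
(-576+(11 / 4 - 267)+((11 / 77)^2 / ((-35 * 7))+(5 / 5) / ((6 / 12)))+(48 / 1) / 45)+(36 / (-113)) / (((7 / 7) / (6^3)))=-14748535219 / 16278780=-906.00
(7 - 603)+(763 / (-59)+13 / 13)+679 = 4193 / 59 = 71.07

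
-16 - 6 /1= -22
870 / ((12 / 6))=435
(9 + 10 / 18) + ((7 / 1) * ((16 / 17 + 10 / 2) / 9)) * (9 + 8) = 793 / 9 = 88.11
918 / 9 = 102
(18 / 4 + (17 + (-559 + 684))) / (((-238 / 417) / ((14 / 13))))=-122181 / 442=-276.43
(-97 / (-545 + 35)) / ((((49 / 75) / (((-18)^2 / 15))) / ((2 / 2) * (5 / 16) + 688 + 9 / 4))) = 28937331 / 6664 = 4342.34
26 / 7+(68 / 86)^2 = 56166 / 12943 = 4.34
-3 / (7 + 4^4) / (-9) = 1 / 789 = 0.00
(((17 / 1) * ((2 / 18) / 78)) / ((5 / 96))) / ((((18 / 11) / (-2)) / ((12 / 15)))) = -11968 / 26325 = -0.45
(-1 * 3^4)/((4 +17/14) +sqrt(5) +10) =-241542/44389 +15876 * sqrt(5)/44389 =-4.64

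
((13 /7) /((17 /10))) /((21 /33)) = 1430 /833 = 1.72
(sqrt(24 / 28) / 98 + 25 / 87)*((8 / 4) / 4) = 0.15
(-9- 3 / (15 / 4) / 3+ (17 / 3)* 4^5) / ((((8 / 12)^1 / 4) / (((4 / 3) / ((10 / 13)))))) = 1506284 / 25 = 60251.36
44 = 44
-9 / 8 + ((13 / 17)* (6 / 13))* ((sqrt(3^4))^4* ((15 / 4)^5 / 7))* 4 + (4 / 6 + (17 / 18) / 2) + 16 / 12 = 134521187813 / 137088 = 981276.17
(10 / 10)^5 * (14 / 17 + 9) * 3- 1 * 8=365 / 17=21.47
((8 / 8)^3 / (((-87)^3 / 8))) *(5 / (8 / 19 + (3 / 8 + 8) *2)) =-608 / 171869283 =-0.00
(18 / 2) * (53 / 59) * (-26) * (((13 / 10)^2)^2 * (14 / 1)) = -1239747327 / 147500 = -8405.07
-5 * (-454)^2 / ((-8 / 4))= 515290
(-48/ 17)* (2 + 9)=-528/ 17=-31.06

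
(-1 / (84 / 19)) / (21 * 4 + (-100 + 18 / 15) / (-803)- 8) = -4015 / 1351224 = -0.00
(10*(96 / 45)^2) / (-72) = -256 / 405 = -0.63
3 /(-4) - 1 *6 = -6.75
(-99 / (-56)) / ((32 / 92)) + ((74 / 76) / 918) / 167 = 3316242883 / 652470336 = 5.08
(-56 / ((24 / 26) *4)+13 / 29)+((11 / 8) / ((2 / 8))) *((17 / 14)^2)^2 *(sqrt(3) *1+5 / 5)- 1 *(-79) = 918731 *sqrt(3) / 76832+509612557 / 6684384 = 96.95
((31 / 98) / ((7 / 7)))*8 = 124 / 49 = 2.53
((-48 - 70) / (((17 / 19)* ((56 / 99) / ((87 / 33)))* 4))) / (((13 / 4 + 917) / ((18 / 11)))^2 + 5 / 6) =-3510972 / 7226056397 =-0.00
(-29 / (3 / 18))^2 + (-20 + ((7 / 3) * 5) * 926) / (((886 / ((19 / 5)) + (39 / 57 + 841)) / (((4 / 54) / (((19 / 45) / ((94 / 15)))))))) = 8350043272 / 275697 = 30287.03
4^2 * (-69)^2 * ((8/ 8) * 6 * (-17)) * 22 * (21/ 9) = -398857536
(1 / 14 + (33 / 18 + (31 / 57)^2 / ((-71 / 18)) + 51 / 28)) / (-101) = -7861055 / 217453404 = -0.04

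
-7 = -7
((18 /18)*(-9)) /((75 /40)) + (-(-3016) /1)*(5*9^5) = 4452294576 /5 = 890458915.20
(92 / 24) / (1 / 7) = 161 / 6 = 26.83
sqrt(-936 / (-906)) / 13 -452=-452+2*sqrt(5889) / 1963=-451.92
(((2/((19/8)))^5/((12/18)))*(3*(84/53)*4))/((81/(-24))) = -469762048/131233247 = -3.58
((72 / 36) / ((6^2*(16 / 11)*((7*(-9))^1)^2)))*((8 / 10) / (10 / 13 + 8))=143 / 162887760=0.00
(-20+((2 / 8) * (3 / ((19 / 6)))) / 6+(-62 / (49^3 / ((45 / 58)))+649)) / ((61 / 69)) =11254508616363 / 15817202156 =711.54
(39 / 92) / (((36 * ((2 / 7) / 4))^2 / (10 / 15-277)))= -528073 / 29808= -17.72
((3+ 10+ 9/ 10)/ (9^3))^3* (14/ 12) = 18799333/ 2324522934000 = 0.00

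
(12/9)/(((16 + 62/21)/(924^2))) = 11952864/199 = 60064.64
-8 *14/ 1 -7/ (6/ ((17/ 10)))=-6839/ 60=-113.98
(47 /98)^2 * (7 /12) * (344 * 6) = 276.93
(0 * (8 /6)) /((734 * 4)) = 0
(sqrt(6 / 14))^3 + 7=7.28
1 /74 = 0.01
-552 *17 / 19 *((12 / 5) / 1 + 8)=-487968 / 95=-5136.51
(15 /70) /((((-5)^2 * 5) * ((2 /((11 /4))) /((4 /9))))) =11 /10500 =0.00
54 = 54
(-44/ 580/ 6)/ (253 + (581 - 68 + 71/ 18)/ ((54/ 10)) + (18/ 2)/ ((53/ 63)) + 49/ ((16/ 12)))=-94446/ 2959382575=-0.00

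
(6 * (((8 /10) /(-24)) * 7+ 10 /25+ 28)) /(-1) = -169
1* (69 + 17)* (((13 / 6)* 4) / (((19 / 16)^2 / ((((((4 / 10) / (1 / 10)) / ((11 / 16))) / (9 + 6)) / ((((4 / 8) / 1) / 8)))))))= 586153984 / 178695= 3280.19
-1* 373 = -373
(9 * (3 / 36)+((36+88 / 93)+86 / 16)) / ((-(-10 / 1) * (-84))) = -6409 / 124992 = -0.05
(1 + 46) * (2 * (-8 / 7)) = -752 / 7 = -107.43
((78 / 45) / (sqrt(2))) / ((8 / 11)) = 143 * sqrt(2) / 120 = 1.69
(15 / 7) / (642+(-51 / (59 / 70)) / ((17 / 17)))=295 / 80052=0.00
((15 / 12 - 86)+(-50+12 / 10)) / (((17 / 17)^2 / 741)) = -1979211 / 20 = -98960.55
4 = 4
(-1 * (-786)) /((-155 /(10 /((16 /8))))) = -25.35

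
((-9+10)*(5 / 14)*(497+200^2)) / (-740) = -40497 / 2072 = -19.54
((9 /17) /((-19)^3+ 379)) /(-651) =1 /7968240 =0.00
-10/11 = -0.91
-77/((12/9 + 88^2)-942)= -231/20410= -0.01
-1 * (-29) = 29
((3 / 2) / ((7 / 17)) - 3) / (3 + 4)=9 / 98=0.09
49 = 49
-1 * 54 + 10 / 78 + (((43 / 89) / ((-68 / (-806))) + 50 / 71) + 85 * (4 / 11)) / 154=-761215519853 / 14194015836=-53.63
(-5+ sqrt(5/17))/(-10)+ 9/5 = 23/10 - sqrt(85)/170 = 2.25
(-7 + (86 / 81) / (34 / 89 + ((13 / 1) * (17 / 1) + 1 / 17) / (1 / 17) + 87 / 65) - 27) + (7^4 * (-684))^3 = -7803487266677445754098063064 / 1761748623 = -4429398817062362338.00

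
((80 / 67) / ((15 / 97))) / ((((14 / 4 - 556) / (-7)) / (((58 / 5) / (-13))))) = -1260224 / 14436825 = -0.09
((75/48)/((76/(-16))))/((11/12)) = -75/209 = -0.36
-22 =-22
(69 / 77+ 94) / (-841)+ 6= 381235 / 64757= 5.89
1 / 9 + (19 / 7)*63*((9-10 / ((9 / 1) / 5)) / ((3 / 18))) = 3534.11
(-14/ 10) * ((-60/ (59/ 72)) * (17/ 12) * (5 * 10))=428400/ 59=7261.02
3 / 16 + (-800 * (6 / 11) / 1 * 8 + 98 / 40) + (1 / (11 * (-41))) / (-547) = -68843690853 / 19735760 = -3488.27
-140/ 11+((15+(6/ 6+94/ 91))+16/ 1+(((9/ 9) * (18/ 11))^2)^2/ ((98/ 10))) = 196200782/ 9326317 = 21.04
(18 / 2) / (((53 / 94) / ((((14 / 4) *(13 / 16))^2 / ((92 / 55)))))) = 192657465 / 2496512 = 77.17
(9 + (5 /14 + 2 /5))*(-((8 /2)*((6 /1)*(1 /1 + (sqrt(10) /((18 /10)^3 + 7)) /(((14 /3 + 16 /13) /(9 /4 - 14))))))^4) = -37546923676995084688341381 /4630936314486682240 + 27406414938417355035*sqrt(10) /10983598815938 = -217291.84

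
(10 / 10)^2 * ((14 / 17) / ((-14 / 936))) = -936 / 17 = -55.06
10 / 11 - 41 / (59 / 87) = -38647 / 649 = -59.55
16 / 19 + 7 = 7.84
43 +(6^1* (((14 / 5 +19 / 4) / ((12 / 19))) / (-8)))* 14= -13203 / 160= -82.52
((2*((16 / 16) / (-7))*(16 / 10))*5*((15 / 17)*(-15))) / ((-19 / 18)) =-64800 / 2261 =-28.66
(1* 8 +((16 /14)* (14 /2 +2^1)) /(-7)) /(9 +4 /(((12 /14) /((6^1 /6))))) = 0.48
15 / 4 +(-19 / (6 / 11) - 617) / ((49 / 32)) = -248099 / 588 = -421.94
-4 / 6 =-2 / 3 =-0.67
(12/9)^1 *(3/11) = 4/11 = 0.36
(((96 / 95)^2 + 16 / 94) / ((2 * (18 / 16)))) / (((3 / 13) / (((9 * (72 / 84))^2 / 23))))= 2838056832 / 478045225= 5.94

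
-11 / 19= -0.58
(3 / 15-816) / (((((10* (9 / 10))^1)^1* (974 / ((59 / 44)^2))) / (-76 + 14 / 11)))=1945262863 / 155567280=12.50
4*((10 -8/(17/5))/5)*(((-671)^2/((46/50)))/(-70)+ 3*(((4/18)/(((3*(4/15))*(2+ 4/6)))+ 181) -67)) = -222661959/5474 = -40676.28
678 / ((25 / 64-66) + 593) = 14464 / 11251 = 1.29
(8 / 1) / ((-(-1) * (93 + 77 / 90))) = 720 / 8447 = 0.09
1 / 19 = 0.05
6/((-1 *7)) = -6/7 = -0.86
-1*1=-1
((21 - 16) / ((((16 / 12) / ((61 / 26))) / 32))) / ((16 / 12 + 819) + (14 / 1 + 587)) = 2745 / 13858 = 0.20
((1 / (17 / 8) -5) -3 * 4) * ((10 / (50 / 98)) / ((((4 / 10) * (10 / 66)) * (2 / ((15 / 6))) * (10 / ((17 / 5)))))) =-454377 / 200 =-2271.88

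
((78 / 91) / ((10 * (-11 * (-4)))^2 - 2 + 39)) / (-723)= -0.00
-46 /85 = -0.54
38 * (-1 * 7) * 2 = -532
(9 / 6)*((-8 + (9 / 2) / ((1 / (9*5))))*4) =1167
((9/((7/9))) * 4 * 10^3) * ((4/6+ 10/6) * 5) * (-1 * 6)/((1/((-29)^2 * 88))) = -239785920000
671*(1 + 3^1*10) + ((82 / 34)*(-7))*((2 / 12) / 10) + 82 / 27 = 190978477 / 9180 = 20803.76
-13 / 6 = -2.17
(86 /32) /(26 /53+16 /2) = 2279 /7200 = 0.32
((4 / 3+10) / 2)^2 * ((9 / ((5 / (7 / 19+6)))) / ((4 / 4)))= 34969 / 95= 368.09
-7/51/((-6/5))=35/306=0.11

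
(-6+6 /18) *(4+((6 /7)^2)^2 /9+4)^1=-328984 /7203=-45.67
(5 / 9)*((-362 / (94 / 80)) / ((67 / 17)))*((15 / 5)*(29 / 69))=-35693200 / 651843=-54.76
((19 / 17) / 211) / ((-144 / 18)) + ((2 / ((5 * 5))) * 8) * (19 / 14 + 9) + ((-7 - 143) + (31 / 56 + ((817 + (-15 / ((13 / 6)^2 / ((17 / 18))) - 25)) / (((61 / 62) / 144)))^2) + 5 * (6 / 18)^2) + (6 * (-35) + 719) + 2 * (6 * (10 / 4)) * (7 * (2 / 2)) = 1601246471463922559337221 / 120081197359305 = 13334697743.50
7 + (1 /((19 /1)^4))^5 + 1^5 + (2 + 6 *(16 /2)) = 2180218460537665575214624859 /37589973457545958193355601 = 58.00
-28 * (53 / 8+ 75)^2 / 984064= -0.19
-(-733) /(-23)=-733 /23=-31.87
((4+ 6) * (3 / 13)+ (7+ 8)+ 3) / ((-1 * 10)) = -132 / 65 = -2.03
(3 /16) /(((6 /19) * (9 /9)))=19 /32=0.59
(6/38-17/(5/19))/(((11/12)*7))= -73464/7315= -10.04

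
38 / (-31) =-38 / 31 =-1.23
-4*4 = -16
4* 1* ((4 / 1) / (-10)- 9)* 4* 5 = -752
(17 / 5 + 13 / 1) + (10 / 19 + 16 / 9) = 15992 / 855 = 18.70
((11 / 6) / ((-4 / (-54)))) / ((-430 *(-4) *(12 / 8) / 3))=99 / 3440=0.03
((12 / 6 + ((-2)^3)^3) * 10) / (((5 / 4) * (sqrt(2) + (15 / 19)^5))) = 7671573726750000 / 11685482124977 - 25014750331828080 * sqrt(2) / 11685482124977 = -2370.86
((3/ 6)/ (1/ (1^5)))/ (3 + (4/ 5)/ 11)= 55/ 338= 0.16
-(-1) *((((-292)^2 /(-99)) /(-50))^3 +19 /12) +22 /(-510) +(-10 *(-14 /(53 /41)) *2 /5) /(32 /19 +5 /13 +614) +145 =14570687528100225265981 /2771502814717312500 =5257.32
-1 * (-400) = 400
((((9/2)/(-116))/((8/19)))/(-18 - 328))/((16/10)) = 855/5137408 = 0.00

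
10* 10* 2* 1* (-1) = -200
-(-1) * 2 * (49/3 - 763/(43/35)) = -156016/129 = -1209.43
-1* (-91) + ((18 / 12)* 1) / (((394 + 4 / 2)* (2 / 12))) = 4005 / 44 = 91.02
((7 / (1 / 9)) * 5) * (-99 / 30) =-1039.50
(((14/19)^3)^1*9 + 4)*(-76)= -208528/361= -577.64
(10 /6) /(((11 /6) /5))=50 /11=4.55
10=10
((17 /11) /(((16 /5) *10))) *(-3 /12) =-17 /1408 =-0.01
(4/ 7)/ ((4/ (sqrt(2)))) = sqrt(2)/ 7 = 0.20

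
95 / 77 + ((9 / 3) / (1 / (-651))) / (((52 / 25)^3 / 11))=-25833376615 / 10826816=-2386.05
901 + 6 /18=2704 /3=901.33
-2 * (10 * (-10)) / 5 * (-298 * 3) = -35760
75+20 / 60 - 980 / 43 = 52.54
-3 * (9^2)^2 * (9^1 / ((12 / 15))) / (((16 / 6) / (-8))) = 2657205 / 4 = 664301.25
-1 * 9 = -9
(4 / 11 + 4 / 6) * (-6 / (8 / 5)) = -85 / 22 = -3.86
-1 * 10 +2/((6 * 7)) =-209/21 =-9.95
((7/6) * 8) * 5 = 140/3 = 46.67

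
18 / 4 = 9 / 2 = 4.50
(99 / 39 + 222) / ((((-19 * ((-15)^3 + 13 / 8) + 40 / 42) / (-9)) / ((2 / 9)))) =-980784 / 139983649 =-0.01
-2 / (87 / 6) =-4 / 29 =-0.14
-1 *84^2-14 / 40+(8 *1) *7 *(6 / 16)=-140707 / 20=-7035.35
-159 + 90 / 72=-631 / 4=-157.75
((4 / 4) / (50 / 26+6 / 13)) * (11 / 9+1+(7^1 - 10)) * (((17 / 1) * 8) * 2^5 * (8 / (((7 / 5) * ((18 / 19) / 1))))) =-21498880 / 2511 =-8561.88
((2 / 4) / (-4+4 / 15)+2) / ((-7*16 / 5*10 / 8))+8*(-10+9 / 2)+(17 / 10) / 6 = -2059567 / 47040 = -43.78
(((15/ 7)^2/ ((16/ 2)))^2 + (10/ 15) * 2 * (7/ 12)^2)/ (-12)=-3249259/ 49787136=-0.07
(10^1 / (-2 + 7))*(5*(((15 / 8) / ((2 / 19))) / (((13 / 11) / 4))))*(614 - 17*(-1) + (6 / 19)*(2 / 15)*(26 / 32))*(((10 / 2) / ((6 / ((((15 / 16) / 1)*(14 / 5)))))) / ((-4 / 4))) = -1384804575 / 1664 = -832214.29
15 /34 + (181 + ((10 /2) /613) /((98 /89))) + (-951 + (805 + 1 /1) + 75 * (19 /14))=141172883 /1021258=138.23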